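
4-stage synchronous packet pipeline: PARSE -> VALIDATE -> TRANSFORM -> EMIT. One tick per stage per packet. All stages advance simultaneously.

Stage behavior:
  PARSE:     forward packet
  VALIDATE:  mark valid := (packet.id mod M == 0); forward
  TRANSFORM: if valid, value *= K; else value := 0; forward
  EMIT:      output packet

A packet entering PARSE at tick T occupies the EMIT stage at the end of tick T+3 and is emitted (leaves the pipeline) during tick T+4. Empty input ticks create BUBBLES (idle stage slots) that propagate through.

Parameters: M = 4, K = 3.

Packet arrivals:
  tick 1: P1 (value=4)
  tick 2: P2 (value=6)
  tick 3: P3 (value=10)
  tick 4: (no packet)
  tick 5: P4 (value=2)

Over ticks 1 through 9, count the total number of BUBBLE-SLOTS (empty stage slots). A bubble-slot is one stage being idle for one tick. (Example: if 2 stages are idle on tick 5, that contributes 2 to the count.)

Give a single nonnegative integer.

Tick 1: [PARSE:P1(v=4,ok=F), VALIDATE:-, TRANSFORM:-, EMIT:-] out:-; bubbles=3
Tick 2: [PARSE:P2(v=6,ok=F), VALIDATE:P1(v=4,ok=F), TRANSFORM:-, EMIT:-] out:-; bubbles=2
Tick 3: [PARSE:P3(v=10,ok=F), VALIDATE:P2(v=6,ok=F), TRANSFORM:P1(v=0,ok=F), EMIT:-] out:-; bubbles=1
Tick 4: [PARSE:-, VALIDATE:P3(v=10,ok=F), TRANSFORM:P2(v=0,ok=F), EMIT:P1(v=0,ok=F)] out:-; bubbles=1
Tick 5: [PARSE:P4(v=2,ok=F), VALIDATE:-, TRANSFORM:P3(v=0,ok=F), EMIT:P2(v=0,ok=F)] out:P1(v=0); bubbles=1
Tick 6: [PARSE:-, VALIDATE:P4(v=2,ok=T), TRANSFORM:-, EMIT:P3(v=0,ok=F)] out:P2(v=0); bubbles=2
Tick 7: [PARSE:-, VALIDATE:-, TRANSFORM:P4(v=6,ok=T), EMIT:-] out:P3(v=0); bubbles=3
Tick 8: [PARSE:-, VALIDATE:-, TRANSFORM:-, EMIT:P4(v=6,ok=T)] out:-; bubbles=3
Tick 9: [PARSE:-, VALIDATE:-, TRANSFORM:-, EMIT:-] out:P4(v=6); bubbles=4
Total bubble-slots: 20

Answer: 20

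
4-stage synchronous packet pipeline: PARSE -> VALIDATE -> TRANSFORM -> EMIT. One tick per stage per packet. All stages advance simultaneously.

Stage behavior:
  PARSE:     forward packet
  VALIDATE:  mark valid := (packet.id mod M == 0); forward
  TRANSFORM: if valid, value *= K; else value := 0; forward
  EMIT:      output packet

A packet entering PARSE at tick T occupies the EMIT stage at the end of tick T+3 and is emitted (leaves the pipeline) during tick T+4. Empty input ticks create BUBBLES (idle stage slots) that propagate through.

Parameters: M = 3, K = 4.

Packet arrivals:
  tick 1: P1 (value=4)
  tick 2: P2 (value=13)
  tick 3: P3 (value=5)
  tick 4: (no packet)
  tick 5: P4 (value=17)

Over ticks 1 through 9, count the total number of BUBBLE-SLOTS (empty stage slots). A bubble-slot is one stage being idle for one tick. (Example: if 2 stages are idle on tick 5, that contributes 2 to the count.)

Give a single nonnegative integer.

Answer: 20

Derivation:
Tick 1: [PARSE:P1(v=4,ok=F), VALIDATE:-, TRANSFORM:-, EMIT:-] out:-; bubbles=3
Tick 2: [PARSE:P2(v=13,ok=F), VALIDATE:P1(v=4,ok=F), TRANSFORM:-, EMIT:-] out:-; bubbles=2
Tick 3: [PARSE:P3(v=5,ok=F), VALIDATE:P2(v=13,ok=F), TRANSFORM:P1(v=0,ok=F), EMIT:-] out:-; bubbles=1
Tick 4: [PARSE:-, VALIDATE:P3(v=5,ok=T), TRANSFORM:P2(v=0,ok=F), EMIT:P1(v=0,ok=F)] out:-; bubbles=1
Tick 5: [PARSE:P4(v=17,ok=F), VALIDATE:-, TRANSFORM:P3(v=20,ok=T), EMIT:P2(v=0,ok=F)] out:P1(v=0); bubbles=1
Tick 6: [PARSE:-, VALIDATE:P4(v=17,ok=F), TRANSFORM:-, EMIT:P3(v=20,ok=T)] out:P2(v=0); bubbles=2
Tick 7: [PARSE:-, VALIDATE:-, TRANSFORM:P4(v=0,ok=F), EMIT:-] out:P3(v=20); bubbles=3
Tick 8: [PARSE:-, VALIDATE:-, TRANSFORM:-, EMIT:P4(v=0,ok=F)] out:-; bubbles=3
Tick 9: [PARSE:-, VALIDATE:-, TRANSFORM:-, EMIT:-] out:P4(v=0); bubbles=4
Total bubble-slots: 20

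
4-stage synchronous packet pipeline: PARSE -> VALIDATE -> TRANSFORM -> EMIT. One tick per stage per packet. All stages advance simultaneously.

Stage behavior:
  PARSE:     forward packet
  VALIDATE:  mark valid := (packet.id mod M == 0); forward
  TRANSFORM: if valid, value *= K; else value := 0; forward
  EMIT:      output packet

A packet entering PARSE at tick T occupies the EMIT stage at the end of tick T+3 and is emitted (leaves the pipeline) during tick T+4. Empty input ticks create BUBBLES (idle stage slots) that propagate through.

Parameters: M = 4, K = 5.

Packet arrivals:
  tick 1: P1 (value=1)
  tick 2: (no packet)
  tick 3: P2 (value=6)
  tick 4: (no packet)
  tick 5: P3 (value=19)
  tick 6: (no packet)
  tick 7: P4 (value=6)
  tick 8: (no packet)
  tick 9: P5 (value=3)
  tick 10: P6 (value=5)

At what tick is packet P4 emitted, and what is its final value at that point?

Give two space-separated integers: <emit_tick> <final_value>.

Answer: 11 30

Derivation:
Tick 1: [PARSE:P1(v=1,ok=F), VALIDATE:-, TRANSFORM:-, EMIT:-] out:-; in:P1
Tick 2: [PARSE:-, VALIDATE:P1(v=1,ok=F), TRANSFORM:-, EMIT:-] out:-; in:-
Tick 3: [PARSE:P2(v=6,ok=F), VALIDATE:-, TRANSFORM:P1(v=0,ok=F), EMIT:-] out:-; in:P2
Tick 4: [PARSE:-, VALIDATE:P2(v=6,ok=F), TRANSFORM:-, EMIT:P1(v=0,ok=F)] out:-; in:-
Tick 5: [PARSE:P3(v=19,ok=F), VALIDATE:-, TRANSFORM:P2(v=0,ok=F), EMIT:-] out:P1(v=0); in:P3
Tick 6: [PARSE:-, VALIDATE:P3(v=19,ok=F), TRANSFORM:-, EMIT:P2(v=0,ok=F)] out:-; in:-
Tick 7: [PARSE:P4(v=6,ok=F), VALIDATE:-, TRANSFORM:P3(v=0,ok=F), EMIT:-] out:P2(v=0); in:P4
Tick 8: [PARSE:-, VALIDATE:P4(v=6,ok=T), TRANSFORM:-, EMIT:P3(v=0,ok=F)] out:-; in:-
Tick 9: [PARSE:P5(v=3,ok=F), VALIDATE:-, TRANSFORM:P4(v=30,ok=T), EMIT:-] out:P3(v=0); in:P5
Tick 10: [PARSE:P6(v=5,ok=F), VALIDATE:P5(v=3,ok=F), TRANSFORM:-, EMIT:P4(v=30,ok=T)] out:-; in:P6
Tick 11: [PARSE:-, VALIDATE:P6(v=5,ok=F), TRANSFORM:P5(v=0,ok=F), EMIT:-] out:P4(v=30); in:-
Tick 12: [PARSE:-, VALIDATE:-, TRANSFORM:P6(v=0,ok=F), EMIT:P5(v=0,ok=F)] out:-; in:-
Tick 13: [PARSE:-, VALIDATE:-, TRANSFORM:-, EMIT:P6(v=0,ok=F)] out:P5(v=0); in:-
Tick 14: [PARSE:-, VALIDATE:-, TRANSFORM:-, EMIT:-] out:P6(v=0); in:-
P4: arrives tick 7, valid=True (id=4, id%4=0), emit tick 11, final value 30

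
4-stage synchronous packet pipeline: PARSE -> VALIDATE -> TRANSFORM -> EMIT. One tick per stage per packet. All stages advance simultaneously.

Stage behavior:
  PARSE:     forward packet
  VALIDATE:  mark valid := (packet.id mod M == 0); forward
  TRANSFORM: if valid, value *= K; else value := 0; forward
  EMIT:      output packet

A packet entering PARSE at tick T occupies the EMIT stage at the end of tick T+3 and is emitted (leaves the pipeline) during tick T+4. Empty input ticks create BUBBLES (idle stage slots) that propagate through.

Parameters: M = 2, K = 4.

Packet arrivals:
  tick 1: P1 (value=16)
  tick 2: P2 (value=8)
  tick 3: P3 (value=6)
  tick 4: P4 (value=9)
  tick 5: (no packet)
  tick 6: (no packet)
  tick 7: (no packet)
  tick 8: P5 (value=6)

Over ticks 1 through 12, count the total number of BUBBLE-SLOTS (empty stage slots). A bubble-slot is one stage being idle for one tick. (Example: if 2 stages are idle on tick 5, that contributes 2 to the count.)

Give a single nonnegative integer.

Tick 1: [PARSE:P1(v=16,ok=F), VALIDATE:-, TRANSFORM:-, EMIT:-] out:-; bubbles=3
Tick 2: [PARSE:P2(v=8,ok=F), VALIDATE:P1(v=16,ok=F), TRANSFORM:-, EMIT:-] out:-; bubbles=2
Tick 3: [PARSE:P3(v=6,ok=F), VALIDATE:P2(v=8,ok=T), TRANSFORM:P1(v=0,ok=F), EMIT:-] out:-; bubbles=1
Tick 4: [PARSE:P4(v=9,ok=F), VALIDATE:P3(v=6,ok=F), TRANSFORM:P2(v=32,ok=T), EMIT:P1(v=0,ok=F)] out:-; bubbles=0
Tick 5: [PARSE:-, VALIDATE:P4(v=9,ok=T), TRANSFORM:P3(v=0,ok=F), EMIT:P2(v=32,ok=T)] out:P1(v=0); bubbles=1
Tick 6: [PARSE:-, VALIDATE:-, TRANSFORM:P4(v=36,ok=T), EMIT:P3(v=0,ok=F)] out:P2(v=32); bubbles=2
Tick 7: [PARSE:-, VALIDATE:-, TRANSFORM:-, EMIT:P4(v=36,ok=T)] out:P3(v=0); bubbles=3
Tick 8: [PARSE:P5(v=6,ok=F), VALIDATE:-, TRANSFORM:-, EMIT:-] out:P4(v=36); bubbles=3
Tick 9: [PARSE:-, VALIDATE:P5(v=6,ok=F), TRANSFORM:-, EMIT:-] out:-; bubbles=3
Tick 10: [PARSE:-, VALIDATE:-, TRANSFORM:P5(v=0,ok=F), EMIT:-] out:-; bubbles=3
Tick 11: [PARSE:-, VALIDATE:-, TRANSFORM:-, EMIT:P5(v=0,ok=F)] out:-; bubbles=3
Tick 12: [PARSE:-, VALIDATE:-, TRANSFORM:-, EMIT:-] out:P5(v=0); bubbles=4
Total bubble-slots: 28

Answer: 28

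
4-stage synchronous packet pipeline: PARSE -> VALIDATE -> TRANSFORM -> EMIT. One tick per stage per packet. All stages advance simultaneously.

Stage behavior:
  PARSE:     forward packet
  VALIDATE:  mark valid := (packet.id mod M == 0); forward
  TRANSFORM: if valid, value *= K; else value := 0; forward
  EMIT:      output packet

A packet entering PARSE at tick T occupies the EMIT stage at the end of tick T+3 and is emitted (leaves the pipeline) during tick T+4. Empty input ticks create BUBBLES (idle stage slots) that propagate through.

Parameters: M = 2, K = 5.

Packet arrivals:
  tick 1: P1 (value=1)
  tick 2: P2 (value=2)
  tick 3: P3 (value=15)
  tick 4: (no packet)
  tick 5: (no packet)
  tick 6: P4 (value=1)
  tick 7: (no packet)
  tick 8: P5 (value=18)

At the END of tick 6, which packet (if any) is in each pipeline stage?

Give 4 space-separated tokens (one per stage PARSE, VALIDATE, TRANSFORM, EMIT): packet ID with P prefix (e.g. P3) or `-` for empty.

Tick 1: [PARSE:P1(v=1,ok=F), VALIDATE:-, TRANSFORM:-, EMIT:-] out:-; in:P1
Tick 2: [PARSE:P2(v=2,ok=F), VALIDATE:P1(v=1,ok=F), TRANSFORM:-, EMIT:-] out:-; in:P2
Tick 3: [PARSE:P3(v=15,ok=F), VALIDATE:P2(v=2,ok=T), TRANSFORM:P1(v=0,ok=F), EMIT:-] out:-; in:P3
Tick 4: [PARSE:-, VALIDATE:P3(v=15,ok=F), TRANSFORM:P2(v=10,ok=T), EMIT:P1(v=0,ok=F)] out:-; in:-
Tick 5: [PARSE:-, VALIDATE:-, TRANSFORM:P3(v=0,ok=F), EMIT:P2(v=10,ok=T)] out:P1(v=0); in:-
Tick 6: [PARSE:P4(v=1,ok=F), VALIDATE:-, TRANSFORM:-, EMIT:P3(v=0,ok=F)] out:P2(v=10); in:P4
At end of tick 6: ['P4', '-', '-', 'P3']

Answer: P4 - - P3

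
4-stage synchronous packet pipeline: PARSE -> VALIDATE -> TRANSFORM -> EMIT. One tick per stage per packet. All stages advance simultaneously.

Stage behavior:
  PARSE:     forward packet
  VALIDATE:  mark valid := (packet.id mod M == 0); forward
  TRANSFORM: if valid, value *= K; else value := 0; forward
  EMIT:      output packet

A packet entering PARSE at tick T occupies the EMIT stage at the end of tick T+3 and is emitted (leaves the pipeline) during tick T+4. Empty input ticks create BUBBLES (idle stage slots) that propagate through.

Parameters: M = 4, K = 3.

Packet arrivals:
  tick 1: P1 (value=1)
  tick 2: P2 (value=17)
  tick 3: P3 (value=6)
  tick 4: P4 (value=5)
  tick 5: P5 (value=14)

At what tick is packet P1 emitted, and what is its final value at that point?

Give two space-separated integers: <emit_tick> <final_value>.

Answer: 5 0

Derivation:
Tick 1: [PARSE:P1(v=1,ok=F), VALIDATE:-, TRANSFORM:-, EMIT:-] out:-; in:P1
Tick 2: [PARSE:P2(v=17,ok=F), VALIDATE:P1(v=1,ok=F), TRANSFORM:-, EMIT:-] out:-; in:P2
Tick 3: [PARSE:P3(v=6,ok=F), VALIDATE:P2(v=17,ok=F), TRANSFORM:P1(v=0,ok=F), EMIT:-] out:-; in:P3
Tick 4: [PARSE:P4(v=5,ok=F), VALIDATE:P3(v=6,ok=F), TRANSFORM:P2(v=0,ok=F), EMIT:P1(v=0,ok=F)] out:-; in:P4
Tick 5: [PARSE:P5(v=14,ok=F), VALIDATE:P4(v=5,ok=T), TRANSFORM:P3(v=0,ok=F), EMIT:P2(v=0,ok=F)] out:P1(v=0); in:P5
Tick 6: [PARSE:-, VALIDATE:P5(v=14,ok=F), TRANSFORM:P4(v=15,ok=T), EMIT:P3(v=0,ok=F)] out:P2(v=0); in:-
Tick 7: [PARSE:-, VALIDATE:-, TRANSFORM:P5(v=0,ok=F), EMIT:P4(v=15,ok=T)] out:P3(v=0); in:-
Tick 8: [PARSE:-, VALIDATE:-, TRANSFORM:-, EMIT:P5(v=0,ok=F)] out:P4(v=15); in:-
Tick 9: [PARSE:-, VALIDATE:-, TRANSFORM:-, EMIT:-] out:P5(v=0); in:-
P1: arrives tick 1, valid=False (id=1, id%4=1), emit tick 5, final value 0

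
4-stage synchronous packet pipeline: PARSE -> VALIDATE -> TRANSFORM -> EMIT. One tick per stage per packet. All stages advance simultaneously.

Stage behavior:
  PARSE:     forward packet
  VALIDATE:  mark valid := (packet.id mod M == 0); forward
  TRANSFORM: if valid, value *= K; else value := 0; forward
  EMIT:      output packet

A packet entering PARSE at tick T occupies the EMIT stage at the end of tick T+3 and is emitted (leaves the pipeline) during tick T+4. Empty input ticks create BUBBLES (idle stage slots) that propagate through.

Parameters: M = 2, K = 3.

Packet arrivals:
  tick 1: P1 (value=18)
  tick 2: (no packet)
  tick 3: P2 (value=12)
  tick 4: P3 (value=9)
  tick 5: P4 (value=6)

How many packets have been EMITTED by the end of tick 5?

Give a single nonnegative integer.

Tick 1: [PARSE:P1(v=18,ok=F), VALIDATE:-, TRANSFORM:-, EMIT:-] out:-; in:P1
Tick 2: [PARSE:-, VALIDATE:P1(v=18,ok=F), TRANSFORM:-, EMIT:-] out:-; in:-
Tick 3: [PARSE:P2(v=12,ok=F), VALIDATE:-, TRANSFORM:P1(v=0,ok=F), EMIT:-] out:-; in:P2
Tick 4: [PARSE:P3(v=9,ok=F), VALIDATE:P2(v=12,ok=T), TRANSFORM:-, EMIT:P1(v=0,ok=F)] out:-; in:P3
Tick 5: [PARSE:P4(v=6,ok=F), VALIDATE:P3(v=9,ok=F), TRANSFORM:P2(v=36,ok=T), EMIT:-] out:P1(v=0); in:P4
Emitted by tick 5: ['P1']

Answer: 1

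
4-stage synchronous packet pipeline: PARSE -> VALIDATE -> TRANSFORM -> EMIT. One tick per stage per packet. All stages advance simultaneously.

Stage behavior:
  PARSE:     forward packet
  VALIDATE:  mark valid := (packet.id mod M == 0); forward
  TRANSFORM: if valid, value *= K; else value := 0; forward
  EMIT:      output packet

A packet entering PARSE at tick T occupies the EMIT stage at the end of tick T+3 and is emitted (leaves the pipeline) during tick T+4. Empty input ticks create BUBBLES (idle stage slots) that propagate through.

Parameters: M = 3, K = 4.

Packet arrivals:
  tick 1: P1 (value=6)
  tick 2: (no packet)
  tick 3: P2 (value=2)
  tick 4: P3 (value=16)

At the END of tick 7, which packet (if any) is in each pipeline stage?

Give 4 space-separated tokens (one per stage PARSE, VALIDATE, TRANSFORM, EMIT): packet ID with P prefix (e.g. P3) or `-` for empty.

Tick 1: [PARSE:P1(v=6,ok=F), VALIDATE:-, TRANSFORM:-, EMIT:-] out:-; in:P1
Tick 2: [PARSE:-, VALIDATE:P1(v=6,ok=F), TRANSFORM:-, EMIT:-] out:-; in:-
Tick 3: [PARSE:P2(v=2,ok=F), VALIDATE:-, TRANSFORM:P1(v=0,ok=F), EMIT:-] out:-; in:P2
Tick 4: [PARSE:P3(v=16,ok=F), VALIDATE:P2(v=2,ok=F), TRANSFORM:-, EMIT:P1(v=0,ok=F)] out:-; in:P3
Tick 5: [PARSE:-, VALIDATE:P3(v=16,ok=T), TRANSFORM:P2(v=0,ok=F), EMIT:-] out:P1(v=0); in:-
Tick 6: [PARSE:-, VALIDATE:-, TRANSFORM:P3(v=64,ok=T), EMIT:P2(v=0,ok=F)] out:-; in:-
Tick 7: [PARSE:-, VALIDATE:-, TRANSFORM:-, EMIT:P3(v=64,ok=T)] out:P2(v=0); in:-
At end of tick 7: ['-', '-', '-', 'P3']

Answer: - - - P3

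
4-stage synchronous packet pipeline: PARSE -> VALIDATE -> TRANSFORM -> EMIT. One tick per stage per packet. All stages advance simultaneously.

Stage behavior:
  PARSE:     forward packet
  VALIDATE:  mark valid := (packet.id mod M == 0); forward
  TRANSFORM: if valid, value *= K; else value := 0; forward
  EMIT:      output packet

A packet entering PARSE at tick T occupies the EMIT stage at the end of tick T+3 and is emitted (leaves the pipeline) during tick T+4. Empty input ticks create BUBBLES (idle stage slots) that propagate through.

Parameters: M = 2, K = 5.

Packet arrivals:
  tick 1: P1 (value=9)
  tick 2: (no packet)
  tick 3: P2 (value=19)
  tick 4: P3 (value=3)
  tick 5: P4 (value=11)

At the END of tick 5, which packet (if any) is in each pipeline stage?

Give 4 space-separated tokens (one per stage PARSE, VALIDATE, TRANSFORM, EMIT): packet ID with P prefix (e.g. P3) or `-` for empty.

Tick 1: [PARSE:P1(v=9,ok=F), VALIDATE:-, TRANSFORM:-, EMIT:-] out:-; in:P1
Tick 2: [PARSE:-, VALIDATE:P1(v=9,ok=F), TRANSFORM:-, EMIT:-] out:-; in:-
Tick 3: [PARSE:P2(v=19,ok=F), VALIDATE:-, TRANSFORM:P1(v=0,ok=F), EMIT:-] out:-; in:P2
Tick 4: [PARSE:P3(v=3,ok=F), VALIDATE:P2(v=19,ok=T), TRANSFORM:-, EMIT:P1(v=0,ok=F)] out:-; in:P3
Tick 5: [PARSE:P4(v=11,ok=F), VALIDATE:P3(v=3,ok=F), TRANSFORM:P2(v=95,ok=T), EMIT:-] out:P1(v=0); in:P4
At end of tick 5: ['P4', 'P3', 'P2', '-']

Answer: P4 P3 P2 -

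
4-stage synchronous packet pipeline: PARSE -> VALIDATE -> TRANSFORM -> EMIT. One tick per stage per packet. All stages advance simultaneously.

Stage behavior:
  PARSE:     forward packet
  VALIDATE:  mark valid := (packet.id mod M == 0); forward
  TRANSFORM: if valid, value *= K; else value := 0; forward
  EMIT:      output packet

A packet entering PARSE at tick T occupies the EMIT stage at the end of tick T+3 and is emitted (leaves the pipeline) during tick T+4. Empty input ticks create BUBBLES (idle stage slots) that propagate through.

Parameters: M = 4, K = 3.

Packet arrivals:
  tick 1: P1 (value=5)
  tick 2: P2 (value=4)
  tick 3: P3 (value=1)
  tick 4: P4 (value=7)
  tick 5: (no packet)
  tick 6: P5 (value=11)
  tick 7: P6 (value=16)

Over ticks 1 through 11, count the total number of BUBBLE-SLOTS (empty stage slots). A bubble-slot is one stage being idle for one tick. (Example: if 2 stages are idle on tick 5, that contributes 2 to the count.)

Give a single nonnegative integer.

Answer: 20

Derivation:
Tick 1: [PARSE:P1(v=5,ok=F), VALIDATE:-, TRANSFORM:-, EMIT:-] out:-; bubbles=3
Tick 2: [PARSE:P2(v=4,ok=F), VALIDATE:P1(v=5,ok=F), TRANSFORM:-, EMIT:-] out:-; bubbles=2
Tick 3: [PARSE:P3(v=1,ok=F), VALIDATE:P2(v=4,ok=F), TRANSFORM:P1(v=0,ok=F), EMIT:-] out:-; bubbles=1
Tick 4: [PARSE:P4(v=7,ok=F), VALIDATE:P3(v=1,ok=F), TRANSFORM:P2(v=0,ok=F), EMIT:P1(v=0,ok=F)] out:-; bubbles=0
Tick 5: [PARSE:-, VALIDATE:P4(v=7,ok=T), TRANSFORM:P3(v=0,ok=F), EMIT:P2(v=0,ok=F)] out:P1(v=0); bubbles=1
Tick 6: [PARSE:P5(v=11,ok=F), VALIDATE:-, TRANSFORM:P4(v=21,ok=T), EMIT:P3(v=0,ok=F)] out:P2(v=0); bubbles=1
Tick 7: [PARSE:P6(v=16,ok=F), VALIDATE:P5(v=11,ok=F), TRANSFORM:-, EMIT:P4(v=21,ok=T)] out:P3(v=0); bubbles=1
Tick 8: [PARSE:-, VALIDATE:P6(v=16,ok=F), TRANSFORM:P5(v=0,ok=F), EMIT:-] out:P4(v=21); bubbles=2
Tick 9: [PARSE:-, VALIDATE:-, TRANSFORM:P6(v=0,ok=F), EMIT:P5(v=0,ok=F)] out:-; bubbles=2
Tick 10: [PARSE:-, VALIDATE:-, TRANSFORM:-, EMIT:P6(v=0,ok=F)] out:P5(v=0); bubbles=3
Tick 11: [PARSE:-, VALIDATE:-, TRANSFORM:-, EMIT:-] out:P6(v=0); bubbles=4
Total bubble-slots: 20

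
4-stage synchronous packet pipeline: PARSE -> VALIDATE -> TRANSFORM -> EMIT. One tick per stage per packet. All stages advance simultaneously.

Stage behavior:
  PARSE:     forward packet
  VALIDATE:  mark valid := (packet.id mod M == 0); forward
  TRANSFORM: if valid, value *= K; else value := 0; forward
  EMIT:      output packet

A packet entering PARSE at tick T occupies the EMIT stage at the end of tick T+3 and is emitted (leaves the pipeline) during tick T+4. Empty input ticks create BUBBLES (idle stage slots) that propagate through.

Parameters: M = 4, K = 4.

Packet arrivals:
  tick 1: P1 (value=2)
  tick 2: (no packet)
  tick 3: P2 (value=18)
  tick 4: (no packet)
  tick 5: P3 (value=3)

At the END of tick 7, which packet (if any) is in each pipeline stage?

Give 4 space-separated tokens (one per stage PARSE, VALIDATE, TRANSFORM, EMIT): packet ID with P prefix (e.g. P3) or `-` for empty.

Tick 1: [PARSE:P1(v=2,ok=F), VALIDATE:-, TRANSFORM:-, EMIT:-] out:-; in:P1
Tick 2: [PARSE:-, VALIDATE:P1(v=2,ok=F), TRANSFORM:-, EMIT:-] out:-; in:-
Tick 3: [PARSE:P2(v=18,ok=F), VALIDATE:-, TRANSFORM:P1(v=0,ok=F), EMIT:-] out:-; in:P2
Tick 4: [PARSE:-, VALIDATE:P2(v=18,ok=F), TRANSFORM:-, EMIT:P1(v=0,ok=F)] out:-; in:-
Tick 5: [PARSE:P3(v=3,ok=F), VALIDATE:-, TRANSFORM:P2(v=0,ok=F), EMIT:-] out:P1(v=0); in:P3
Tick 6: [PARSE:-, VALIDATE:P3(v=3,ok=F), TRANSFORM:-, EMIT:P2(v=0,ok=F)] out:-; in:-
Tick 7: [PARSE:-, VALIDATE:-, TRANSFORM:P3(v=0,ok=F), EMIT:-] out:P2(v=0); in:-
At end of tick 7: ['-', '-', 'P3', '-']

Answer: - - P3 -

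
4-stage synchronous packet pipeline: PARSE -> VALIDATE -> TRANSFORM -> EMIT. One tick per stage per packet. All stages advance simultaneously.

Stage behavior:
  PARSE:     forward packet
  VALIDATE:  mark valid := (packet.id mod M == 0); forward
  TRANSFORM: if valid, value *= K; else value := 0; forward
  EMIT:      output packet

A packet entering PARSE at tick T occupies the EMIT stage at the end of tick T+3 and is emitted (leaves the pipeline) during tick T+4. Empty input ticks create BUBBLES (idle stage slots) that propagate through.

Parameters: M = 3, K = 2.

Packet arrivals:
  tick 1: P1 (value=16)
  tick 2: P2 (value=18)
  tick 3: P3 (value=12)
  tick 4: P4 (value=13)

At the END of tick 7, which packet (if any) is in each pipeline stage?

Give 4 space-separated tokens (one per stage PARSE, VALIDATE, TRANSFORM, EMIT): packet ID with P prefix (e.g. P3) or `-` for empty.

Tick 1: [PARSE:P1(v=16,ok=F), VALIDATE:-, TRANSFORM:-, EMIT:-] out:-; in:P1
Tick 2: [PARSE:P2(v=18,ok=F), VALIDATE:P1(v=16,ok=F), TRANSFORM:-, EMIT:-] out:-; in:P2
Tick 3: [PARSE:P3(v=12,ok=F), VALIDATE:P2(v=18,ok=F), TRANSFORM:P1(v=0,ok=F), EMIT:-] out:-; in:P3
Tick 4: [PARSE:P4(v=13,ok=F), VALIDATE:P3(v=12,ok=T), TRANSFORM:P2(v=0,ok=F), EMIT:P1(v=0,ok=F)] out:-; in:P4
Tick 5: [PARSE:-, VALIDATE:P4(v=13,ok=F), TRANSFORM:P3(v=24,ok=T), EMIT:P2(v=0,ok=F)] out:P1(v=0); in:-
Tick 6: [PARSE:-, VALIDATE:-, TRANSFORM:P4(v=0,ok=F), EMIT:P3(v=24,ok=T)] out:P2(v=0); in:-
Tick 7: [PARSE:-, VALIDATE:-, TRANSFORM:-, EMIT:P4(v=0,ok=F)] out:P3(v=24); in:-
At end of tick 7: ['-', '-', '-', 'P4']

Answer: - - - P4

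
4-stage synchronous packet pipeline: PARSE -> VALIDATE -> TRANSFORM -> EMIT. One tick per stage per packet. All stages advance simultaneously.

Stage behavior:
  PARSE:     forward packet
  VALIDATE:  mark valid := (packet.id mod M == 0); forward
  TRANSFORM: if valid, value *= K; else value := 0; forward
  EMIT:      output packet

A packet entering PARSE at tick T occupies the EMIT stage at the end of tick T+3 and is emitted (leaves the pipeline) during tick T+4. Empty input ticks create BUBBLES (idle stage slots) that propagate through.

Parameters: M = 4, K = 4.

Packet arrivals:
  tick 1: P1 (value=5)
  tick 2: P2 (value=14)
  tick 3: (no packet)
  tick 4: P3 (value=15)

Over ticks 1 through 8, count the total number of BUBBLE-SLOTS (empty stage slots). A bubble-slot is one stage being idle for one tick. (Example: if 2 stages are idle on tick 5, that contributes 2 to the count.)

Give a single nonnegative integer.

Answer: 20

Derivation:
Tick 1: [PARSE:P1(v=5,ok=F), VALIDATE:-, TRANSFORM:-, EMIT:-] out:-; bubbles=3
Tick 2: [PARSE:P2(v=14,ok=F), VALIDATE:P1(v=5,ok=F), TRANSFORM:-, EMIT:-] out:-; bubbles=2
Tick 3: [PARSE:-, VALIDATE:P2(v=14,ok=F), TRANSFORM:P1(v=0,ok=F), EMIT:-] out:-; bubbles=2
Tick 4: [PARSE:P3(v=15,ok=F), VALIDATE:-, TRANSFORM:P2(v=0,ok=F), EMIT:P1(v=0,ok=F)] out:-; bubbles=1
Tick 5: [PARSE:-, VALIDATE:P3(v=15,ok=F), TRANSFORM:-, EMIT:P2(v=0,ok=F)] out:P1(v=0); bubbles=2
Tick 6: [PARSE:-, VALIDATE:-, TRANSFORM:P3(v=0,ok=F), EMIT:-] out:P2(v=0); bubbles=3
Tick 7: [PARSE:-, VALIDATE:-, TRANSFORM:-, EMIT:P3(v=0,ok=F)] out:-; bubbles=3
Tick 8: [PARSE:-, VALIDATE:-, TRANSFORM:-, EMIT:-] out:P3(v=0); bubbles=4
Total bubble-slots: 20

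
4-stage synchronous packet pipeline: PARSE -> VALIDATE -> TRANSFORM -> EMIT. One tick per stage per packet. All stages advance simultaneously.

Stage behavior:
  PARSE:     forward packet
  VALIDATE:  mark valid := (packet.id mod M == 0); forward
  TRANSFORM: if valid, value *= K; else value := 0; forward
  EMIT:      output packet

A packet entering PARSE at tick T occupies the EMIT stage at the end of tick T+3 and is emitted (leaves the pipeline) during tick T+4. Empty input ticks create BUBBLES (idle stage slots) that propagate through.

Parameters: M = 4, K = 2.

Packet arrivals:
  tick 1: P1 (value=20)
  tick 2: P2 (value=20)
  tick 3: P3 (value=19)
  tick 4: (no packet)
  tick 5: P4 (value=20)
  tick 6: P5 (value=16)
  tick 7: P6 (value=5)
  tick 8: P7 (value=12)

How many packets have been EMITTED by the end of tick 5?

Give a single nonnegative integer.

Tick 1: [PARSE:P1(v=20,ok=F), VALIDATE:-, TRANSFORM:-, EMIT:-] out:-; in:P1
Tick 2: [PARSE:P2(v=20,ok=F), VALIDATE:P1(v=20,ok=F), TRANSFORM:-, EMIT:-] out:-; in:P2
Tick 3: [PARSE:P3(v=19,ok=F), VALIDATE:P2(v=20,ok=F), TRANSFORM:P1(v=0,ok=F), EMIT:-] out:-; in:P3
Tick 4: [PARSE:-, VALIDATE:P3(v=19,ok=F), TRANSFORM:P2(v=0,ok=F), EMIT:P1(v=0,ok=F)] out:-; in:-
Tick 5: [PARSE:P4(v=20,ok=F), VALIDATE:-, TRANSFORM:P3(v=0,ok=F), EMIT:P2(v=0,ok=F)] out:P1(v=0); in:P4
Emitted by tick 5: ['P1']

Answer: 1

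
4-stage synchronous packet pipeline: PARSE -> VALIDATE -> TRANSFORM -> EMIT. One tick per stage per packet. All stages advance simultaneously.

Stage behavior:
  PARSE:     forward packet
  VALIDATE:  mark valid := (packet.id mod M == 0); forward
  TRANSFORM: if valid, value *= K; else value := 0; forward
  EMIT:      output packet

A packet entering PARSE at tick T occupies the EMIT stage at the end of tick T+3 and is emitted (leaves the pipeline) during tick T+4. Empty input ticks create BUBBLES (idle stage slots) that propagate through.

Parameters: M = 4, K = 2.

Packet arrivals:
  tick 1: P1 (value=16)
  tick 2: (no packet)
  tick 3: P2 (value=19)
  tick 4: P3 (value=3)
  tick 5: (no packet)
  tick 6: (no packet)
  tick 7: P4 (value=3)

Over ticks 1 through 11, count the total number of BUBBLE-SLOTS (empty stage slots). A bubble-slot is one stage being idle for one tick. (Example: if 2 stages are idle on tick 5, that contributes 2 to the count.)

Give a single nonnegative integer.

Tick 1: [PARSE:P1(v=16,ok=F), VALIDATE:-, TRANSFORM:-, EMIT:-] out:-; bubbles=3
Tick 2: [PARSE:-, VALIDATE:P1(v=16,ok=F), TRANSFORM:-, EMIT:-] out:-; bubbles=3
Tick 3: [PARSE:P2(v=19,ok=F), VALIDATE:-, TRANSFORM:P1(v=0,ok=F), EMIT:-] out:-; bubbles=2
Tick 4: [PARSE:P3(v=3,ok=F), VALIDATE:P2(v=19,ok=F), TRANSFORM:-, EMIT:P1(v=0,ok=F)] out:-; bubbles=1
Tick 5: [PARSE:-, VALIDATE:P3(v=3,ok=F), TRANSFORM:P2(v=0,ok=F), EMIT:-] out:P1(v=0); bubbles=2
Tick 6: [PARSE:-, VALIDATE:-, TRANSFORM:P3(v=0,ok=F), EMIT:P2(v=0,ok=F)] out:-; bubbles=2
Tick 7: [PARSE:P4(v=3,ok=F), VALIDATE:-, TRANSFORM:-, EMIT:P3(v=0,ok=F)] out:P2(v=0); bubbles=2
Tick 8: [PARSE:-, VALIDATE:P4(v=3,ok=T), TRANSFORM:-, EMIT:-] out:P3(v=0); bubbles=3
Tick 9: [PARSE:-, VALIDATE:-, TRANSFORM:P4(v=6,ok=T), EMIT:-] out:-; bubbles=3
Tick 10: [PARSE:-, VALIDATE:-, TRANSFORM:-, EMIT:P4(v=6,ok=T)] out:-; bubbles=3
Tick 11: [PARSE:-, VALIDATE:-, TRANSFORM:-, EMIT:-] out:P4(v=6); bubbles=4
Total bubble-slots: 28

Answer: 28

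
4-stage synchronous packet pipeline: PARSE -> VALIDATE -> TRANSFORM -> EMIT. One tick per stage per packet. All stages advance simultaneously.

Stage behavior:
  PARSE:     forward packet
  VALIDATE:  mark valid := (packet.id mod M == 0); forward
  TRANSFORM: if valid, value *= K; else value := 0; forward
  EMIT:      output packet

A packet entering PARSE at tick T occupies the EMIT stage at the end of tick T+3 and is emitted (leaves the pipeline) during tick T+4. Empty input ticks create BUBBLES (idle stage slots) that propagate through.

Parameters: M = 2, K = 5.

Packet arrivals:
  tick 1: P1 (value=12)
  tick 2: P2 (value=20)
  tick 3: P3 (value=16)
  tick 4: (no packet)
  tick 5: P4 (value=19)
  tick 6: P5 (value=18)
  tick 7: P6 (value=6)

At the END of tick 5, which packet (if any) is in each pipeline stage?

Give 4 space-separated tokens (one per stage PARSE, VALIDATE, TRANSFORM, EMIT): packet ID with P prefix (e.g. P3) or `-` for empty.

Tick 1: [PARSE:P1(v=12,ok=F), VALIDATE:-, TRANSFORM:-, EMIT:-] out:-; in:P1
Tick 2: [PARSE:P2(v=20,ok=F), VALIDATE:P1(v=12,ok=F), TRANSFORM:-, EMIT:-] out:-; in:P2
Tick 3: [PARSE:P3(v=16,ok=F), VALIDATE:P2(v=20,ok=T), TRANSFORM:P1(v=0,ok=F), EMIT:-] out:-; in:P3
Tick 4: [PARSE:-, VALIDATE:P3(v=16,ok=F), TRANSFORM:P2(v=100,ok=T), EMIT:P1(v=0,ok=F)] out:-; in:-
Tick 5: [PARSE:P4(v=19,ok=F), VALIDATE:-, TRANSFORM:P3(v=0,ok=F), EMIT:P2(v=100,ok=T)] out:P1(v=0); in:P4
At end of tick 5: ['P4', '-', 'P3', 'P2']

Answer: P4 - P3 P2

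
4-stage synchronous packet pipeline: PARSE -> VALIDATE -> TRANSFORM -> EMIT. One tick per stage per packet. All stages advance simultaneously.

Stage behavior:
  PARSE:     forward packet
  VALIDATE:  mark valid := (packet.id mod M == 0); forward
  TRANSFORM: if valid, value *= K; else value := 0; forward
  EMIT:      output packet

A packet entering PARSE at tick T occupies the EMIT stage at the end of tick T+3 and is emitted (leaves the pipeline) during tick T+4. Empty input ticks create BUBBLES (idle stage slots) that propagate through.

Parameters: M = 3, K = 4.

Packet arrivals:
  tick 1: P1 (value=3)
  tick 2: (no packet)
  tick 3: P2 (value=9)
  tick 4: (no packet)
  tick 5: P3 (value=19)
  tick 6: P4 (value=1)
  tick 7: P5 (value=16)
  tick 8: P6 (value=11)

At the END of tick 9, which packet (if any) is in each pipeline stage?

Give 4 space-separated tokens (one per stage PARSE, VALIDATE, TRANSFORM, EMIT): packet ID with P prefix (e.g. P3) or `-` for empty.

Tick 1: [PARSE:P1(v=3,ok=F), VALIDATE:-, TRANSFORM:-, EMIT:-] out:-; in:P1
Tick 2: [PARSE:-, VALIDATE:P1(v=3,ok=F), TRANSFORM:-, EMIT:-] out:-; in:-
Tick 3: [PARSE:P2(v=9,ok=F), VALIDATE:-, TRANSFORM:P1(v=0,ok=F), EMIT:-] out:-; in:P2
Tick 4: [PARSE:-, VALIDATE:P2(v=9,ok=F), TRANSFORM:-, EMIT:P1(v=0,ok=F)] out:-; in:-
Tick 5: [PARSE:P3(v=19,ok=F), VALIDATE:-, TRANSFORM:P2(v=0,ok=F), EMIT:-] out:P1(v=0); in:P3
Tick 6: [PARSE:P4(v=1,ok=F), VALIDATE:P3(v=19,ok=T), TRANSFORM:-, EMIT:P2(v=0,ok=F)] out:-; in:P4
Tick 7: [PARSE:P5(v=16,ok=F), VALIDATE:P4(v=1,ok=F), TRANSFORM:P3(v=76,ok=T), EMIT:-] out:P2(v=0); in:P5
Tick 8: [PARSE:P6(v=11,ok=F), VALIDATE:P5(v=16,ok=F), TRANSFORM:P4(v=0,ok=F), EMIT:P3(v=76,ok=T)] out:-; in:P6
Tick 9: [PARSE:-, VALIDATE:P6(v=11,ok=T), TRANSFORM:P5(v=0,ok=F), EMIT:P4(v=0,ok=F)] out:P3(v=76); in:-
At end of tick 9: ['-', 'P6', 'P5', 'P4']

Answer: - P6 P5 P4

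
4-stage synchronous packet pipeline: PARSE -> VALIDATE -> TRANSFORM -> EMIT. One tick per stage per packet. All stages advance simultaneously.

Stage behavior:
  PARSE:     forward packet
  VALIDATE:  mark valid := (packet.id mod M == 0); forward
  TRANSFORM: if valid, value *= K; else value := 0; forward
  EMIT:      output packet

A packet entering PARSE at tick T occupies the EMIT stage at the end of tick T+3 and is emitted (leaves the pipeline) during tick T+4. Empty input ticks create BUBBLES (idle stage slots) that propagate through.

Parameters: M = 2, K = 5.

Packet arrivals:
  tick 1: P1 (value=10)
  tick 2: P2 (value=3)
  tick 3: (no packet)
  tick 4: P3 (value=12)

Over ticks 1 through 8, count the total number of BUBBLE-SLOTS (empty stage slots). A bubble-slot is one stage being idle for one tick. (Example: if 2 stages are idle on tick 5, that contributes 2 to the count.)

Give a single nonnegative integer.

Answer: 20

Derivation:
Tick 1: [PARSE:P1(v=10,ok=F), VALIDATE:-, TRANSFORM:-, EMIT:-] out:-; bubbles=3
Tick 2: [PARSE:P2(v=3,ok=F), VALIDATE:P1(v=10,ok=F), TRANSFORM:-, EMIT:-] out:-; bubbles=2
Tick 3: [PARSE:-, VALIDATE:P2(v=3,ok=T), TRANSFORM:P1(v=0,ok=F), EMIT:-] out:-; bubbles=2
Tick 4: [PARSE:P3(v=12,ok=F), VALIDATE:-, TRANSFORM:P2(v=15,ok=T), EMIT:P1(v=0,ok=F)] out:-; bubbles=1
Tick 5: [PARSE:-, VALIDATE:P3(v=12,ok=F), TRANSFORM:-, EMIT:P2(v=15,ok=T)] out:P1(v=0); bubbles=2
Tick 6: [PARSE:-, VALIDATE:-, TRANSFORM:P3(v=0,ok=F), EMIT:-] out:P2(v=15); bubbles=3
Tick 7: [PARSE:-, VALIDATE:-, TRANSFORM:-, EMIT:P3(v=0,ok=F)] out:-; bubbles=3
Tick 8: [PARSE:-, VALIDATE:-, TRANSFORM:-, EMIT:-] out:P3(v=0); bubbles=4
Total bubble-slots: 20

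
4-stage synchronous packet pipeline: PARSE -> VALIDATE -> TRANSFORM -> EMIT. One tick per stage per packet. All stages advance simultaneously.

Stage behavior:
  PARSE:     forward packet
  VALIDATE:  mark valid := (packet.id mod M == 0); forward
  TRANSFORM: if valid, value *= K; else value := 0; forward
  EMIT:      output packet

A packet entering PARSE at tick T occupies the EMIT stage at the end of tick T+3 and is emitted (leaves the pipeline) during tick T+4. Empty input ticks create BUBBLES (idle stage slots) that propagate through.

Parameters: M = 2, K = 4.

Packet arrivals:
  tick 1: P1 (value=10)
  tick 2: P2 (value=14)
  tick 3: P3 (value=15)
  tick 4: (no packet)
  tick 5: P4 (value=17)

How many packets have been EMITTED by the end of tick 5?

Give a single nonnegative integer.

Tick 1: [PARSE:P1(v=10,ok=F), VALIDATE:-, TRANSFORM:-, EMIT:-] out:-; in:P1
Tick 2: [PARSE:P2(v=14,ok=F), VALIDATE:P1(v=10,ok=F), TRANSFORM:-, EMIT:-] out:-; in:P2
Tick 3: [PARSE:P3(v=15,ok=F), VALIDATE:P2(v=14,ok=T), TRANSFORM:P1(v=0,ok=F), EMIT:-] out:-; in:P3
Tick 4: [PARSE:-, VALIDATE:P3(v=15,ok=F), TRANSFORM:P2(v=56,ok=T), EMIT:P1(v=0,ok=F)] out:-; in:-
Tick 5: [PARSE:P4(v=17,ok=F), VALIDATE:-, TRANSFORM:P3(v=0,ok=F), EMIT:P2(v=56,ok=T)] out:P1(v=0); in:P4
Emitted by tick 5: ['P1']

Answer: 1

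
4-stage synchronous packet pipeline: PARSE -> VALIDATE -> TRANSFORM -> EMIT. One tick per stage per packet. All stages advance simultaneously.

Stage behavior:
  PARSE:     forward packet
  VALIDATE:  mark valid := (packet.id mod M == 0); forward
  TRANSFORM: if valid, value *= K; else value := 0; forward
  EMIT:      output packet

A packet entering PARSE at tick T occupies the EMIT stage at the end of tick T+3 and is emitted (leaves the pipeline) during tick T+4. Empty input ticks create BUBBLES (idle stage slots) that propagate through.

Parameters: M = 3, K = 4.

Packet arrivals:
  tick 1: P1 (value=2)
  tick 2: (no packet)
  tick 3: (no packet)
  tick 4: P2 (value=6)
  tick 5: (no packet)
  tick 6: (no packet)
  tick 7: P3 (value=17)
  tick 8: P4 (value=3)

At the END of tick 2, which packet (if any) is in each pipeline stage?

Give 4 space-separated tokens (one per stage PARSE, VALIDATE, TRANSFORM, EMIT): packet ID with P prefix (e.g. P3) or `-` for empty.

Tick 1: [PARSE:P1(v=2,ok=F), VALIDATE:-, TRANSFORM:-, EMIT:-] out:-; in:P1
Tick 2: [PARSE:-, VALIDATE:P1(v=2,ok=F), TRANSFORM:-, EMIT:-] out:-; in:-
At end of tick 2: ['-', 'P1', '-', '-']

Answer: - P1 - -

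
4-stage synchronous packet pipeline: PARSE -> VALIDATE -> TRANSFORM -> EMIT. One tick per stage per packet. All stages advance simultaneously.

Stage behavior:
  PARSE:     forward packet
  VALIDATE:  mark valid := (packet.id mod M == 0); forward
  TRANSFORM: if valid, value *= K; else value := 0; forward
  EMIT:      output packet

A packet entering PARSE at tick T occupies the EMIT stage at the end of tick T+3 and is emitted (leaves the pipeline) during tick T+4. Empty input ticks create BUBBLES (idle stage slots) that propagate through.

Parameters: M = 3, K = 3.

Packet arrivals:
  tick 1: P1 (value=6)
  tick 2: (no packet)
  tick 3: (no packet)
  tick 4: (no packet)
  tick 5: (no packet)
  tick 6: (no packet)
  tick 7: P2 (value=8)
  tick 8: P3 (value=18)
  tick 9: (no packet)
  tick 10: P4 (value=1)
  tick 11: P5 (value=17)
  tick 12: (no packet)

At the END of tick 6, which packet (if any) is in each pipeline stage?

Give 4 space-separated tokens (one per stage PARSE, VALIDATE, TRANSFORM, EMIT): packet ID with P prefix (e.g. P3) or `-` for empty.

Answer: - - - -

Derivation:
Tick 1: [PARSE:P1(v=6,ok=F), VALIDATE:-, TRANSFORM:-, EMIT:-] out:-; in:P1
Tick 2: [PARSE:-, VALIDATE:P1(v=6,ok=F), TRANSFORM:-, EMIT:-] out:-; in:-
Tick 3: [PARSE:-, VALIDATE:-, TRANSFORM:P1(v=0,ok=F), EMIT:-] out:-; in:-
Tick 4: [PARSE:-, VALIDATE:-, TRANSFORM:-, EMIT:P1(v=0,ok=F)] out:-; in:-
Tick 5: [PARSE:-, VALIDATE:-, TRANSFORM:-, EMIT:-] out:P1(v=0); in:-
Tick 6: [PARSE:-, VALIDATE:-, TRANSFORM:-, EMIT:-] out:-; in:-
At end of tick 6: ['-', '-', '-', '-']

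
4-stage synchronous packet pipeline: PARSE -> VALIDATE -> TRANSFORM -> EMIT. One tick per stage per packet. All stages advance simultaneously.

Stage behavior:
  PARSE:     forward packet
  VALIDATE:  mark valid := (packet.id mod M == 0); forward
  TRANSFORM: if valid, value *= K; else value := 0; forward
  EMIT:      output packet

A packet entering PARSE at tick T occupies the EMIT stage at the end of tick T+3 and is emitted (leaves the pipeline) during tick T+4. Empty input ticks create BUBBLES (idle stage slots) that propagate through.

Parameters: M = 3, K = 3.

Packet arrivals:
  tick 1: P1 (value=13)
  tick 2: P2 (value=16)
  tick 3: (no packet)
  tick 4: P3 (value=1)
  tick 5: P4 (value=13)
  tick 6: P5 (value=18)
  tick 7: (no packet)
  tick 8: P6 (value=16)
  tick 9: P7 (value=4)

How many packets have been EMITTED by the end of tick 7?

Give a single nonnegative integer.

Tick 1: [PARSE:P1(v=13,ok=F), VALIDATE:-, TRANSFORM:-, EMIT:-] out:-; in:P1
Tick 2: [PARSE:P2(v=16,ok=F), VALIDATE:P1(v=13,ok=F), TRANSFORM:-, EMIT:-] out:-; in:P2
Tick 3: [PARSE:-, VALIDATE:P2(v=16,ok=F), TRANSFORM:P1(v=0,ok=F), EMIT:-] out:-; in:-
Tick 4: [PARSE:P3(v=1,ok=F), VALIDATE:-, TRANSFORM:P2(v=0,ok=F), EMIT:P1(v=0,ok=F)] out:-; in:P3
Tick 5: [PARSE:P4(v=13,ok=F), VALIDATE:P3(v=1,ok=T), TRANSFORM:-, EMIT:P2(v=0,ok=F)] out:P1(v=0); in:P4
Tick 6: [PARSE:P5(v=18,ok=F), VALIDATE:P4(v=13,ok=F), TRANSFORM:P3(v=3,ok=T), EMIT:-] out:P2(v=0); in:P5
Tick 7: [PARSE:-, VALIDATE:P5(v=18,ok=F), TRANSFORM:P4(v=0,ok=F), EMIT:P3(v=3,ok=T)] out:-; in:-
Emitted by tick 7: ['P1', 'P2']

Answer: 2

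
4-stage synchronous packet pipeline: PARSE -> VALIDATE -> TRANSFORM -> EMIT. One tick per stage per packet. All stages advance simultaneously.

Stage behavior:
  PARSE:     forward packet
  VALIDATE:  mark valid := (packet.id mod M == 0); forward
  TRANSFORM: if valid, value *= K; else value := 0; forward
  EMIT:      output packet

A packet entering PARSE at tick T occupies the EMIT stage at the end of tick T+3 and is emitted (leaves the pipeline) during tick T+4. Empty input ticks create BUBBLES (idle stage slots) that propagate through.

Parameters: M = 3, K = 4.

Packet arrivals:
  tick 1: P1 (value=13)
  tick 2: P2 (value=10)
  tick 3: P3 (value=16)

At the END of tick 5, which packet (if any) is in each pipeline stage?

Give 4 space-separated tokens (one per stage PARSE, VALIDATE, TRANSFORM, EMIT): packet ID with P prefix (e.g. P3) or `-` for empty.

Tick 1: [PARSE:P1(v=13,ok=F), VALIDATE:-, TRANSFORM:-, EMIT:-] out:-; in:P1
Tick 2: [PARSE:P2(v=10,ok=F), VALIDATE:P1(v=13,ok=F), TRANSFORM:-, EMIT:-] out:-; in:P2
Tick 3: [PARSE:P3(v=16,ok=F), VALIDATE:P2(v=10,ok=F), TRANSFORM:P1(v=0,ok=F), EMIT:-] out:-; in:P3
Tick 4: [PARSE:-, VALIDATE:P3(v=16,ok=T), TRANSFORM:P2(v=0,ok=F), EMIT:P1(v=0,ok=F)] out:-; in:-
Tick 5: [PARSE:-, VALIDATE:-, TRANSFORM:P3(v=64,ok=T), EMIT:P2(v=0,ok=F)] out:P1(v=0); in:-
At end of tick 5: ['-', '-', 'P3', 'P2']

Answer: - - P3 P2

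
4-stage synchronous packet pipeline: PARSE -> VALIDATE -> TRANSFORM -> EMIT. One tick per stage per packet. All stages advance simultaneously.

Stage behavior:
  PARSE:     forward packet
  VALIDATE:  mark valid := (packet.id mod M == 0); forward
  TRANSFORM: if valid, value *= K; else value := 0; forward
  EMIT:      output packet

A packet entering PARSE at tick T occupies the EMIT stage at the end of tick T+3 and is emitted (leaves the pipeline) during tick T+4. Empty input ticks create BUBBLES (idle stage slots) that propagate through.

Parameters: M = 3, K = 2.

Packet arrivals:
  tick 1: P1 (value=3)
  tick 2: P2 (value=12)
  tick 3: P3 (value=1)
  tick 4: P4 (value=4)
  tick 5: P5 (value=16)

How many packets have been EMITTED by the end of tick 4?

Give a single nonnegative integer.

Tick 1: [PARSE:P1(v=3,ok=F), VALIDATE:-, TRANSFORM:-, EMIT:-] out:-; in:P1
Tick 2: [PARSE:P2(v=12,ok=F), VALIDATE:P1(v=3,ok=F), TRANSFORM:-, EMIT:-] out:-; in:P2
Tick 3: [PARSE:P3(v=1,ok=F), VALIDATE:P2(v=12,ok=F), TRANSFORM:P1(v=0,ok=F), EMIT:-] out:-; in:P3
Tick 4: [PARSE:P4(v=4,ok=F), VALIDATE:P3(v=1,ok=T), TRANSFORM:P2(v=0,ok=F), EMIT:P1(v=0,ok=F)] out:-; in:P4
Emitted by tick 4: []

Answer: 0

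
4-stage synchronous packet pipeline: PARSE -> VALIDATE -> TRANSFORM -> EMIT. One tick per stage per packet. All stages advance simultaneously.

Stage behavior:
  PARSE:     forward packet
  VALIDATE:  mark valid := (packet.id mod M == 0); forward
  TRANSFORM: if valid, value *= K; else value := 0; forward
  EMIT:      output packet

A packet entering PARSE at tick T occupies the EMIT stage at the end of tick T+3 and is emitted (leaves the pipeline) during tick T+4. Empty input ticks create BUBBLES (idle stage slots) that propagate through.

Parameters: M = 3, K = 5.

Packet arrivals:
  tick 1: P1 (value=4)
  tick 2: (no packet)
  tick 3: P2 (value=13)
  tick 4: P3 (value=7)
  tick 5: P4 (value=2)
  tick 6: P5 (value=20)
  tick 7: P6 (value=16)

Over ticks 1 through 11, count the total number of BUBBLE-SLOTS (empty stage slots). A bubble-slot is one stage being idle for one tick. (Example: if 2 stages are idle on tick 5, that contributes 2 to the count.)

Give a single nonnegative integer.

Tick 1: [PARSE:P1(v=4,ok=F), VALIDATE:-, TRANSFORM:-, EMIT:-] out:-; bubbles=3
Tick 2: [PARSE:-, VALIDATE:P1(v=4,ok=F), TRANSFORM:-, EMIT:-] out:-; bubbles=3
Tick 3: [PARSE:P2(v=13,ok=F), VALIDATE:-, TRANSFORM:P1(v=0,ok=F), EMIT:-] out:-; bubbles=2
Tick 4: [PARSE:P3(v=7,ok=F), VALIDATE:P2(v=13,ok=F), TRANSFORM:-, EMIT:P1(v=0,ok=F)] out:-; bubbles=1
Tick 5: [PARSE:P4(v=2,ok=F), VALIDATE:P3(v=7,ok=T), TRANSFORM:P2(v=0,ok=F), EMIT:-] out:P1(v=0); bubbles=1
Tick 6: [PARSE:P5(v=20,ok=F), VALIDATE:P4(v=2,ok=F), TRANSFORM:P3(v=35,ok=T), EMIT:P2(v=0,ok=F)] out:-; bubbles=0
Tick 7: [PARSE:P6(v=16,ok=F), VALIDATE:P5(v=20,ok=F), TRANSFORM:P4(v=0,ok=F), EMIT:P3(v=35,ok=T)] out:P2(v=0); bubbles=0
Tick 8: [PARSE:-, VALIDATE:P6(v=16,ok=T), TRANSFORM:P5(v=0,ok=F), EMIT:P4(v=0,ok=F)] out:P3(v=35); bubbles=1
Tick 9: [PARSE:-, VALIDATE:-, TRANSFORM:P6(v=80,ok=T), EMIT:P5(v=0,ok=F)] out:P4(v=0); bubbles=2
Tick 10: [PARSE:-, VALIDATE:-, TRANSFORM:-, EMIT:P6(v=80,ok=T)] out:P5(v=0); bubbles=3
Tick 11: [PARSE:-, VALIDATE:-, TRANSFORM:-, EMIT:-] out:P6(v=80); bubbles=4
Total bubble-slots: 20

Answer: 20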